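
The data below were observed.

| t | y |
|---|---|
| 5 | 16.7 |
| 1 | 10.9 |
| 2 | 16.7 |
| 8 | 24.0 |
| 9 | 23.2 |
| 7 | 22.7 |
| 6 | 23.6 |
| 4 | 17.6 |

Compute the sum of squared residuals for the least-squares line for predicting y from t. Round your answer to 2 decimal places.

28.12

n = 8, Σx = 42, Σy = 155.4, Σxy = 899.5, Σx² = 276, Σy² = 3172.84
Sxx = Σx² − (Σx)²/n = 276 − 220.5 = 55.5
Sxy = Σxy − (Σx)(Σy)/n = 899.5 − 815.85 = 83.65
Syy = Σy² − (Σy)²/n = 3172.84 − 3018.645 = 154.195
b = Sxy/Sxx = 83.65/55.5 = 1.507207
SSE = Syy − b·Sxy = 154.195 − 1.507207·83.65 = 28.117117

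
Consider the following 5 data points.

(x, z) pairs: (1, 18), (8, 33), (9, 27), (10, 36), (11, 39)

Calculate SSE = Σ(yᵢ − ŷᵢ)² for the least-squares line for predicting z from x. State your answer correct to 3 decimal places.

n = 5, Σx = 39, Σy = 153, Σxy = 1314, Σx² = 367, Σy² = 4959
Sxx = Σx² − (Σx)²/n = 367 − 304.2 = 62.8
Sxy = Σxy − (Σx)(Σy)/n = 1314 − 1193.4 = 120.6
Syy = Σy² − (Σy)²/n = 4959 − 4681.8 = 277.2
b = Sxy/Sxx = 120.6/62.8 = 1.920382
SSE = Syy − b·Sxy = 277.2 − 1.920382·120.6 = 45.601911

45.602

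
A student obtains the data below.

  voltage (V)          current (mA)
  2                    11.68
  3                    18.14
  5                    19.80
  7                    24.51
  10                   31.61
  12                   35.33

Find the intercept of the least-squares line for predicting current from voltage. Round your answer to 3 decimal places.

9.132

n = 6, Σx = 39, Σy = 141.07, Σxy = 1088.41, Σx² = 331
Sxx = Σx² − (Σx)²/n = 331 − 253.5 = 77.5
Sxy = Σxy − (Σx)(Σy)/n = 1088.41 − 916.955 = 171.455
b = Sxy/Sxx = 171.455/77.5 = 2.212323
a = ȳ − b·x̄ = 23.511667 − 2.212323·6.5 = 9.131570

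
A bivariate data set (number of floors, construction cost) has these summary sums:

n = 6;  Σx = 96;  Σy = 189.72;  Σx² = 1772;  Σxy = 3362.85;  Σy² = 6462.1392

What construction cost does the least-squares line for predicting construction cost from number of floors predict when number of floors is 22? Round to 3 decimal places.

Sxx = Σx² − (Σx)²/n = 1772 − 1536 = 236
Sxy = Σxy − (Σx)(Σy)/n = 3362.85 − 3035.52 = 327.33
b = Sxy/Sxx = 327.33/236 = 1.386992
a = ȳ − b·x̄ = 31.62 − 1.386992·16 = 9.428136
ŷ(22) = a + b·22 = 9.428136 + 1.386992·22 = 39.941949

39.942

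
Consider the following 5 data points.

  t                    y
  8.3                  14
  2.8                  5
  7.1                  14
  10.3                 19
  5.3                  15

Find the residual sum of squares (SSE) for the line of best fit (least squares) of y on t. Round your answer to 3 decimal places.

n = 5, Σx = 33.8, Σy = 67, Σxy = 504.8, Σx² = 261.32, Σy² = 1003
Sxx = Σx² − (Σx)²/n = 261.32 − 228.488 = 32.832
Sxy = Σxy − (Σx)(Σy)/n = 504.8 − 452.92 = 51.88
Syy = Σy² − (Σy)²/n = 1003 − 897.8 = 105.2
b = Sxy/Sxx = 51.88/32.832 = 1.580166
SSE = Syy − b·Sxy = 105.2 − 1.580166·51.88 = 23.221004

23.221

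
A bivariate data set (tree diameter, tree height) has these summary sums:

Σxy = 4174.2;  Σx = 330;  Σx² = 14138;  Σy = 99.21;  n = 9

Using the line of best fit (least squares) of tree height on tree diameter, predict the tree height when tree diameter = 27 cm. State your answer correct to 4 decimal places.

Sxx = Σx² − (Σx)²/n = 14138 − 12100 = 2038
Sxy = Σxy − (Σx)(Σy)/n = 4174.2 − 3637.7 = 536.5
b = Sxy/Sxx = 536.5/2038 = 0.263248
a = ȳ − b·x̄ = 11.023333 − 0.263248·36.666667 = 1.370896
ŷ(27) = a + b·27 = 1.370896 + 0.263248·27 = 8.478600

8.4786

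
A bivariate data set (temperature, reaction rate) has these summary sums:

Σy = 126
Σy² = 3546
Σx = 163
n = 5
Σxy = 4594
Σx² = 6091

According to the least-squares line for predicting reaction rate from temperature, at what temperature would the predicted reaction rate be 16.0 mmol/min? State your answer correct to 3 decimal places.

17.900

Sxx = Σx² − (Σx)²/n = 6091 − 5313.8 = 777.2
Sxy = Σxy − (Σx)(Σy)/n = 4594 − 4107.6 = 486.4
b = Sxy/Sxx = 486.4/777.2 = 0.625836
a = ȳ − b·x̄ = 25.2 − 0.625836·32.6 = 4.797735
Set a + b·x = 16.0: x = (16.0 − 4.797735) / 0.625836 = 17.899671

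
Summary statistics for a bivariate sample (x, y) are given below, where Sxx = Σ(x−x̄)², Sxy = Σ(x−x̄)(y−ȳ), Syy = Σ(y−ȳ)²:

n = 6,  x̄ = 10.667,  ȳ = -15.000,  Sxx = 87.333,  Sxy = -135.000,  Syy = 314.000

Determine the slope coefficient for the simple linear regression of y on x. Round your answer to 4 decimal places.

-1.5458

b = Sxy/Sxx = -135/87.333 = -1.545807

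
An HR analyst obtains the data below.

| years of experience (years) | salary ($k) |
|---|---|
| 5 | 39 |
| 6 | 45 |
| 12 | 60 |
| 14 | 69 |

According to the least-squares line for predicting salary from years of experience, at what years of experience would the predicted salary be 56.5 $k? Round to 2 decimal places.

n = 4, Σx = 37, Σy = 213, Σxy = 2151, Σx² = 401
Sxx = Σx² − (Σx)²/n = 401 − 342.25 = 58.75
Sxy = Σxy − (Σx)(Σy)/n = 2151 − 1970.25 = 180.75
b = Sxy/Sxx = 180.75/58.75 = 3.076596
a = ȳ − b·x̄ = 53.25 − 3.076596·9.25 = 24.791489
Set a + b·x = 56.5: x = (56.5 − 24.791489) / 3.076596 = 10.306362

10.31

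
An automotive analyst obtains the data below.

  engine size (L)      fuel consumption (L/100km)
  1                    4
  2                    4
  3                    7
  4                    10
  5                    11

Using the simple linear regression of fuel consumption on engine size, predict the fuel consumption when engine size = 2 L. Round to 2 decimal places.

n = 5, Σx = 15, Σy = 36, Σxy = 128, Σx² = 55
Sxx = Σx² − (Σx)²/n = 55 − 45 = 10
Sxy = Σxy − (Σx)(Σy)/n = 128 − 108 = 20
b = Sxy/Sxx = 20/10 = 2
a = ȳ − b·x̄ = 7.2 − 2·3 = 1.2
ŷ(2) = a + b·2 = 1.2 + 2·2 = 5.2

5.20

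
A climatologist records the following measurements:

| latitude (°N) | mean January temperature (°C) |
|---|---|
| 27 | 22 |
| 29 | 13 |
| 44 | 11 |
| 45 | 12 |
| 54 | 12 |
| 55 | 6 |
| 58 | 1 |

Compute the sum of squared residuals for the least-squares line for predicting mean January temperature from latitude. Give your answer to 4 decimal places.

n = 7, Σx = 312, Σy = 77, Σxy = 3031, Σx² = 14836, Σy² = 1099
Sxx = Σx² − (Σx)²/n = 14836 − 13906.285714 = 929.714286
Sxy = Σxy − (Σx)(Σy)/n = 3031 − 3432 = -401
Syy = Σy² − (Σy)²/n = 1099 − 847 = 252
b = Sxy/Sxx = -401/929.714286 = -0.431315
SSE = Syy − b·Sxy = 252 − (-0.431315)·(-401) = 79.042563

79.0426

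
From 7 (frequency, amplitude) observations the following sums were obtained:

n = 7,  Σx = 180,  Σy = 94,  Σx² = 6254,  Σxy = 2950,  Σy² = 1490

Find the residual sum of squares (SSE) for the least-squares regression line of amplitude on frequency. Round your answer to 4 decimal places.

Sxx = Σx² − (Σx)²/n = 6254 − 4628.571429 = 1625.428571
Sxy = Σxy − (Σx)(Σy)/n = 2950 − 2417.142857 = 532.857143
Syy = Σy² − (Σy)²/n = 1490 − 1262.285714 = 227.714286
b = Sxy/Sxx = 532.857143/1625.428571 = 0.327826
SSE = Syy − b·Sxy = 227.714286 − 0.327826·532.857143 = 53.030058

53.0301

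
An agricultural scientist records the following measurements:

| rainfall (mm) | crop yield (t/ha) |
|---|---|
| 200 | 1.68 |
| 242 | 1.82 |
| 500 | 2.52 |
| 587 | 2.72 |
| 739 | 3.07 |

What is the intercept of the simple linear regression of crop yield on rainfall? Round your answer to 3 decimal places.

1.188

n = 5, Σx = 2268, Σy = 11.81, Σxy = 5901.81, Σx² = 1239254
Sxx = Σx² − (Σx)²/n = 1239254 − 1028764.8 = 210489.2
Sxy = Σxy − (Σx)(Σy)/n = 5901.81 − 5357.016 = 544.794
b = Sxy/Sxx = 544.794/210489.2 = 0.002588
a = ȳ − b·x̄ = 2.362 − 0.002588·453.6 = 1.187980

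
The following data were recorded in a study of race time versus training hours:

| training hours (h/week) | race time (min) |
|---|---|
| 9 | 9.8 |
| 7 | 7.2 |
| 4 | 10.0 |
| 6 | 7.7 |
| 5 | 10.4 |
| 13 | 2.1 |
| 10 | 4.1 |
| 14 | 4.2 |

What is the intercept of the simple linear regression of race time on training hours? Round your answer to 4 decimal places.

13.0729

n = 8, Σx = 68, Σy = 55.5, Σxy = 403.9, Σx² = 672
Sxx = Σx² − (Σx)²/n = 672 − 578 = 94
Sxy = Σxy − (Σx)(Σy)/n = 403.9 − 471.75 = -67.85
b = Sxy/Sxx = -67.85/94 = -0.721809
a = ȳ − b·x̄ = 6.9375 − (-0.721809)·8.5 = 13.072872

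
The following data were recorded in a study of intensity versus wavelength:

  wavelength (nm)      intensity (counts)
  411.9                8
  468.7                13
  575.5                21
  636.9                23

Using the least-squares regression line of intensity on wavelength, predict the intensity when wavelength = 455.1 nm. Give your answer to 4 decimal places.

n = 4, Σx = 2093, Σy = 65, Σxy = 36122.5, Σx² = 1126183.16
Sxx = Σx² − (Σx)²/n = 1126183.16 − 1095162.25 = 31020.91
Sxy = Σxy − (Σx)(Σy)/n = 36122.5 − 34011.25 = 2111.25
b = Sxy/Sxx = 2111.25/31020.91 = 0.068059
a = ȳ − b·x̄ = 16.25 − 0.068059·523.25 = -19.361836
ŷ(455.1) = a + b·455.1 = -19.361836 + 0.068059·455.1 = 11.611784

11.6118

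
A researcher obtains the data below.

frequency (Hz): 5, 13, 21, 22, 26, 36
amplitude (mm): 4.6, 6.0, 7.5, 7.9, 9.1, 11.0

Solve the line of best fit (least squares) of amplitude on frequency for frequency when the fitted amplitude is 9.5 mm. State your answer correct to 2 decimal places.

n = 6, Σx = 123, Σy = 46.1, Σxy = 1064.9, Σx² = 3091
Sxx = Σx² − (Σx)²/n = 3091 − 2521.5 = 569.5
Sxy = Σxy − (Σx)(Σy)/n = 1064.9 − 945.05 = 119.85
b = Sxy/Sxx = 119.85/569.5 = 0.210448
a = ȳ − b·x̄ = 7.683333 − 0.210448·20.5 = 3.369154
Set a + b·x = 9.5: x = (9.5 − 3.369154) / 0.210448 = 29.132388

29.13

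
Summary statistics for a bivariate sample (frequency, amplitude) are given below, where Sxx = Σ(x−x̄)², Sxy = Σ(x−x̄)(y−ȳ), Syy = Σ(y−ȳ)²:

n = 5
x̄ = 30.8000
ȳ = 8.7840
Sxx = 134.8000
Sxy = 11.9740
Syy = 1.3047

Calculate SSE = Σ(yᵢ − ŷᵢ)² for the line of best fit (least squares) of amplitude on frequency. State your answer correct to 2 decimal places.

0.24

b = Sxy/Sxx = 11.974/134.8 = 0.088828
SSE = Syy − b·Sxy = 1.3047 − 0.088828·11.974 = 0.241075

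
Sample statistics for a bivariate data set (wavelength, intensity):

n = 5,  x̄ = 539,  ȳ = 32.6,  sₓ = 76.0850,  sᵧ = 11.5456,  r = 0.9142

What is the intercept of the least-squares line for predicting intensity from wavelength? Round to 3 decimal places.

b = r · sᵧ/sₓ = 0.9142 · 11.5456/76.085 = 0.138726
a = ȳ − b·x̄ = 32.6 − 0.138726·539 = -42.173454

-42.173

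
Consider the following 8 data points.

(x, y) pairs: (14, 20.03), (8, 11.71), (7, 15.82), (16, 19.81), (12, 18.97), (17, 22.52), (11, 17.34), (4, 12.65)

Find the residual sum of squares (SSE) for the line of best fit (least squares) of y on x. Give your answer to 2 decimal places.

16.95

n = 8, Σx = 89, Σy = 138.85, Σxy = 1653.62, Σx² = 1135, Σy² = 2508.7429
Sxx = Σx² − (Σx)²/n = 1135 − 990.125 = 144.875
Sxy = Σxy − (Σx)(Σy)/n = 1653.62 − 1544.70625 = 108.91375
Syy = Σy² − (Σy)²/n = 2508.7429 − 2409.915312 = 98.827588
b = Sxy/Sxx = 108.91375/144.875 = 0.751777
SSE = Syy − b·Sxy = 98.827588 − 0.751777·108.91375 = 16.948692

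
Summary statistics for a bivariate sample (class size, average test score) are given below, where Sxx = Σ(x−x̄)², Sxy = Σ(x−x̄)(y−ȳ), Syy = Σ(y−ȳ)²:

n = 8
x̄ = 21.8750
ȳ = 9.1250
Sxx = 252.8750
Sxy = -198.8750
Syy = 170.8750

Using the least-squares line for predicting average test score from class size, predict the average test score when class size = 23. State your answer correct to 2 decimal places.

b = Sxy/Sxx = -198.875/252.875 = -0.786456
a = ȳ − b·x̄ = 9.125 − (-0.786456)·21.875 = 26.328720
ŷ(23) = a + b·23 = 26.328720 + (-0.786456)·23 = 8.240237

8.24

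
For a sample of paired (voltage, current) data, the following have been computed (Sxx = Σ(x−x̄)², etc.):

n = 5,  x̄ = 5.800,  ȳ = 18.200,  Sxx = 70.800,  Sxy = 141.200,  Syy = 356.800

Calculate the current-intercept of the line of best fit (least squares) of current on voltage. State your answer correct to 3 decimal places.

6.633

b = Sxy/Sxx = 141.2/70.8 = 1.994350
a = ȳ − b·x̄ = 18.2 − 1.994350·5.8 = 6.632768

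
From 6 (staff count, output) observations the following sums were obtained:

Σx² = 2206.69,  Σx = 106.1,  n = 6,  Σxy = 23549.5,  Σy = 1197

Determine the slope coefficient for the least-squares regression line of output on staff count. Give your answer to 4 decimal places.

Sxx = Σx² − (Σx)²/n = 2206.69 − 1876.201667 = 330.488333
Sxy = Σxy − (Σx)(Σy)/n = 23549.5 − 21166.95 = 2382.55
b = Sxy/Sxx = 2382.55/330.488333 = 7.209180

7.2092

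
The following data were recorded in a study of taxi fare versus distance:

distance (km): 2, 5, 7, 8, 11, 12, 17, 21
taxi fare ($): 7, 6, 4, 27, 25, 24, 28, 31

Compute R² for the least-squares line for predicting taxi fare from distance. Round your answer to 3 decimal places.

n = 8, Σx = 83, Σy = 152, Σxy = 1978, Σx² = 1137, Σy² = 3776
Sxx = Σx² − (Σx)²/n = 1137 − 861.125 = 275.875
Sxy = Σxy − (Σx)(Σy)/n = 1978 − 1577 = 401
Syy = Σy² − (Σy)²/n = 3776 − 2888 = 888
R² = Sxy²/(Sxx·Syy) = (401)²/(275.875·888) = 0.656392

0.656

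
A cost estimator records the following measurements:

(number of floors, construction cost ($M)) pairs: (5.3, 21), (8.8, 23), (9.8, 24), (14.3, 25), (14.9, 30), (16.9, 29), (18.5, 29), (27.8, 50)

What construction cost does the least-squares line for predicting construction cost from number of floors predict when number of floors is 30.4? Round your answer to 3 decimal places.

48.199

n = 8, Σx = 116.3, Σy = 231, Σxy = 3770, Σx² = 2028.77
Sxx = Σx² − (Σx)²/n = 2028.77 − 1690.71125 = 338.05875
Sxy = Σxy − (Σx)(Σy)/n = 3770 − 3358.1625 = 411.8375
b = Sxy/Sxx = 411.8375/338.05875 = 1.218242
a = ȳ − b·x̄ = 28.875 − 1.218242·14.5375 = 11.164801
ŷ(30.4) = a + b·30.4 = 11.164801 + 1.218242·30.4 = 48.199370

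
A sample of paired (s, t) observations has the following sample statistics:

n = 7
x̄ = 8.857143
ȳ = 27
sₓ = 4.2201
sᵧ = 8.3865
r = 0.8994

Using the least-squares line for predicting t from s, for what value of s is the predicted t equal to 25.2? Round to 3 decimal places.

7.850

b = r · sᵧ/sₓ = 0.8994 · 8.3865/4.2201 = 1.787355
a = ȳ − b·x̄ = 27 − 1.787355·8.857143 = 11.169139
Set a + b·x = 25.2: x = (25.2 − 11.169139) / 1.787355 = 7.850068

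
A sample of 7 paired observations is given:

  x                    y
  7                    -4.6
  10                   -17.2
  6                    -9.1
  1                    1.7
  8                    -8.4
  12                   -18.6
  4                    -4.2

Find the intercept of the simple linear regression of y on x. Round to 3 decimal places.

4.103

n = 7, Σx = 48, Σy = -60.4, Σxy = -564.3, Σx² = 410
Sxx = Σx² − (Σx)²/n = 410 − 329.142857 = 80.857143
Sxy = Σxy − (Σx)(Σy)/n = -564.3 − (-414.171429) = -150.128571
b = Sxy/Sxx = -150.128571/80.857143 = -1.856714
a = ȳ − b·x̄ = -8.628571 − (-1.856714)·6.857143 = 4.103180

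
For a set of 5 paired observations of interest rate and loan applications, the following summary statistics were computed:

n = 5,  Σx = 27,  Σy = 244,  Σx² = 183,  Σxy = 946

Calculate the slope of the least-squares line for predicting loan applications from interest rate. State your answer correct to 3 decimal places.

Sxx = Σx² − (Σx)²/n = 183 − 145.8 = 37.2
Sxy = Σxy − (Σx)(Σy)/n = 946 − 1317.6 = -371.6
b = Sxy/Sxx = -371.6/37.2 = -9.989247

-9.989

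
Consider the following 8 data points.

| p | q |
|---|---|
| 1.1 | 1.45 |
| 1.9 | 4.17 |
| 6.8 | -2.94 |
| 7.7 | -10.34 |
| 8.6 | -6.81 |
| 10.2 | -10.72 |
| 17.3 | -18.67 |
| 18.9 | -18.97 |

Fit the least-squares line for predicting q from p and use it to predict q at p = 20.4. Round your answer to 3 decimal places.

-22.434

n = 8, Σx = 72.5, Σy = -62.83, Σxy = -939.526, Σx² = 944.85
Sxx = Σx² − (Σx)²/n = 944.85 − 657.03125 = 287.81875
Sxy = Σxy − (Σx)(Σy)/n = -939.526 − (-569.396875) = -370.129125
b = Sxy/Sxx = -370.129125/287.81875 = -1.285980
a = ȳ − b·x̄ = -7.85375 − (-1.285980)·9.0625 = 3.800443
ŷ(20.4) = a + b·20.4 = 3.800443 + (-1.285980)·20.4 = -22.433547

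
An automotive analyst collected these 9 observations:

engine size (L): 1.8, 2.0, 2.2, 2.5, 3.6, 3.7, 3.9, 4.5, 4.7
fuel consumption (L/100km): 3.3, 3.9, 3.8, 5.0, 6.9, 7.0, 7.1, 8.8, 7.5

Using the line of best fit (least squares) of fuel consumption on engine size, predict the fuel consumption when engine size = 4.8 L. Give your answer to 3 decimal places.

8.654

n = 9, Σx = 28.9, Σy = 53.3, Σxy = 187.88, Σx² = 102.53
Sxx = Σx² − (Σx)²/n = 102.53 − 92.801111 = 9.728889
Sxy = Σxy − (Σx)(Σy)/n = 187.88 − 171.152222 = 16.727778
b = Sxy/Sxx = 16.727778/9.728889 = 1.719392
a = ȳ − b·x̄ = 5.922222 − 1.719392·3.211111 = 0.401062
ŷ(4.8) = a + b·4.8 = 0.401062 + 1.719392·4.8 = 8.654146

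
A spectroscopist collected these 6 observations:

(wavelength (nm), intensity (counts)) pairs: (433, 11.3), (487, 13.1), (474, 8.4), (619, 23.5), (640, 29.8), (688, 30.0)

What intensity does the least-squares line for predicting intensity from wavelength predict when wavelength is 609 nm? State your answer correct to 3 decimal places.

23.959

n = 6, Σx = 3341, Σy = 116.1, Σxy = 69512.7, Σx² = 1915439
Sxx = Σx² − (Σx)²/n = 1915439 − 1860380.166667 = 55058.833333
Sxy = Σxy − (Σx)(Σy)/n = 69512.7 − 64648.35 = 4864.35
b = Sxy/Sxx = 4864.35/55058.833333 = 0.088348
a = ȳ − b·x̄ = 19.35 − 0.088348·556.833333 = -29.845235
ŷ(609) = a + b·609 = -29.845235 + 0.088348·609 = 23.958832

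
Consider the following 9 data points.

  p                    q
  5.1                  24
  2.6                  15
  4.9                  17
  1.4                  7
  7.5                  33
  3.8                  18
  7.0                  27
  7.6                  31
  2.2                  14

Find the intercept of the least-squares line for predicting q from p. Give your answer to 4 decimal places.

n = 9, Σx = 42.1, Σy = 186, Σxy = 1025.8, Σx² = 241.03
Sxx = Σx² − (Σx)²/n = 241.03 − 196.934444 = 44.095556
Sxy = Σxy − (Σx)(Σy)/n = 1025.8 − 870.066667 = 155.733333
b = Sxy/Sxx = 155.733333/44.095556 = 3.531724
a = ȳ − b·x̄ = 20.666667 − 3.531724·4.677778 = 4.146046

4.1460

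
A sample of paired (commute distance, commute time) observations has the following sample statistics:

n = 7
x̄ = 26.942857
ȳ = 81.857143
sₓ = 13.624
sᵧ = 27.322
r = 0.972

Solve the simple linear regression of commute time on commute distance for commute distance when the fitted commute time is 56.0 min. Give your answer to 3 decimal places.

13.678

b = r · sᵧ/sₓ = 0.972 · 27.322/13.624 = 1.949280
a = ȳ − b·x̄ = 81.857143 − 1.949280·26.942857 = 29.337984
Set a + b·x = 56.0: x = (56.0 − 29.337984) / 1.949280 = 13.677882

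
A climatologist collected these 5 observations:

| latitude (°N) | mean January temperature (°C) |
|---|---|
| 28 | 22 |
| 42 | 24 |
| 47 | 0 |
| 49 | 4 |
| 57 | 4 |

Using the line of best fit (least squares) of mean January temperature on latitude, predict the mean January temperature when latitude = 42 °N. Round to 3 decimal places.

n = 5, Σx = 223, Σy = 54, Σxy = 2048, Σx² = 10407
Sxx = Σx² − (Σx)²/n = 10407 − 9945.8 = 461.2
Sxy = Σxy − (Σx)(Σy)/n = 2048 − 2408.4 = -360.4
b = Sxy/Sxx = -360.4/461.2 = -0.781440
a = ȳ − b·x̄ = 10.8 − (-0.781440)·44.6 = 45.652212
ŷ(42) = a + b·42 = 45.652212 + (-0.781440)·42 = 12.831743

12.832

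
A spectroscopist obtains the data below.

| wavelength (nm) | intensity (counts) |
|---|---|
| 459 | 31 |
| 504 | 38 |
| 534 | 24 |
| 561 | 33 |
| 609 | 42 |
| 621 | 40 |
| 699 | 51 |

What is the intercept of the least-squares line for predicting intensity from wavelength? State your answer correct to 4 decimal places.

n = 7, Σx = 3987, Σy = 259, Σxy = 150777, Σx² = 2309697
Sxx = Σx² − (Σx)²/n = 2309697 − 2270881.285714 = 38815.714286
Sxy = Σxy − (Σx)(Σy)/n = 150777 − 147519 = 3258
b = Sxy/Sxx = 3258/38815.714286 = 0.083935
a = ȳ − b·x̄ = 37 − 0.083935·569.571429 = -10.807022

-10.8070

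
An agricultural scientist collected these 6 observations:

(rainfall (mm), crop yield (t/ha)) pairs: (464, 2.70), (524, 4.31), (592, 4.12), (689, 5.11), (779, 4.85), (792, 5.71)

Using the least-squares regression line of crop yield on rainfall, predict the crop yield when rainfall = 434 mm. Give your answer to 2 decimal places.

n = 6, Σx = 3840, Σy = 26.8, Σxy = 17771.54, Σx² = 2549162
Sxx = Σx² − (Σx)²/n = 2549162 − 2457600 = 91562
Sxy = Σxy − (Σx)(Σy)/n = 17771.54 − 17152 = 619.54
b = Sxy/Sxx = 619.54/91562 = 0.006766
a = ȳ − b·x̄ = 4.466667 − 0.006766·640 = 0.136206
ŷ(434) = a + b·434 = 0.136206 + 0.006766·434 = 3.072800

3.07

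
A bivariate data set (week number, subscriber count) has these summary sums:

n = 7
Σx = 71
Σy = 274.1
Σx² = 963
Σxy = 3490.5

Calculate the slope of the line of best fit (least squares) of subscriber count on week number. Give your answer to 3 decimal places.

Sxx = Σx² − (Σx)²/n = 963 − 720.142857 = 242.857143
Sxy = Σxy − (Σx)(Σy)/n = 3490.5 − 2780.157143 = 710.342857
b = Sxy/Sxx = 710.342857/242.857143 = 2.924941

2.925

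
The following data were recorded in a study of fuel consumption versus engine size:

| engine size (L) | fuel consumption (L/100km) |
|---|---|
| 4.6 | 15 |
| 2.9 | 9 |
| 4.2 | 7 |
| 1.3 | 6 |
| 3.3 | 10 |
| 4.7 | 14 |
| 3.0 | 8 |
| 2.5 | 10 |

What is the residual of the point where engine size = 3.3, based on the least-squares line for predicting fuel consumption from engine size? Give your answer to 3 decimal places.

n = 8, Σx = 26.5, Σy = 79, Σxy = 280.1, Σx² = 97.13
Sxx = Σx² − (Σx)²/n = 97.13 − 87.78125 = 9.34875
Sxy = Σxy − (Σx)(Σy)/n = 280.1 − 261.6875 = 18.4125
b = Sxy/Sxx = 18.4125/9.34875 = 1.969515
a = ȳ − b·x̄ = 9.875 − 1.969515·3.3125 = 3.350983
ŷ(3.3) = 3.350983 + 1.969515·3.3 = 9.850381
residual = y − ŷ = 10 − 9.850381 = 0.149619

0.150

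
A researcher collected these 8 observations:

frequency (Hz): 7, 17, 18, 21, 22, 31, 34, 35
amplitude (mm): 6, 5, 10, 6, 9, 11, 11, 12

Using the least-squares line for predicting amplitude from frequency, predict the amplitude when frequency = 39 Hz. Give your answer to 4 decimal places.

n = 8, Σx = 185, Σy = 70, Σxy = 1766, Σx² = 4929
Sxx = Σx² − (Σx)²/n = 4929 − 4278.125 = 650.875
Sxy = Σxy − (Σx)(Σy)/n = 1766 − 1618.75 = 147.25
b = Sxy/Sxx = 147.25/650.875 = 0.226234
a = ȳ − b·x̄ = 8.75 − 0.226234·23.125 = 3.518341
ŷ(39) = a + b·39 = 3.518341 + 0.226234·39 = 12.341463

12.3415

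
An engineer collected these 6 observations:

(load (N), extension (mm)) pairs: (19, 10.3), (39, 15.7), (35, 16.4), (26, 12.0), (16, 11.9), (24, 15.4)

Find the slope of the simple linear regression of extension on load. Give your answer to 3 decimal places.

0.222

n = 6, Σx = 159, Σy = 81.7, Σxy = 2254, Σx² = 4615
Sxx = Σx² − (Σx)²/n = 4615 − 4213.5 = 401.5
Sxy = Σxy − (Σx)(Σy)/n = 2254 − 2165.05 = 88.95
b = Sxy/Sxx = 88.95/401.5 = 0.221544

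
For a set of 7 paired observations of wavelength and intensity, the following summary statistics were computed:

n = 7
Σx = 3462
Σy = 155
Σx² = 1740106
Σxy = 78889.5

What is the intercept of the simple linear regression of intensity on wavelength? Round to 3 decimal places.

-17.404

Sxx = Σx² − (Σx)²/n = 1740106 − 1712206.285714 = 27899.714286
Sxy = Σxy − (Σx)(Σy)/n = 78889.5 − 76658.571429 = 2230.928571
b = Sxy/Sxx = 2230.928571/27899.714286 = 0.079962
a = ȳ − b·x̄ = 22.142857 − 0.079962·494.571429 = -17.404269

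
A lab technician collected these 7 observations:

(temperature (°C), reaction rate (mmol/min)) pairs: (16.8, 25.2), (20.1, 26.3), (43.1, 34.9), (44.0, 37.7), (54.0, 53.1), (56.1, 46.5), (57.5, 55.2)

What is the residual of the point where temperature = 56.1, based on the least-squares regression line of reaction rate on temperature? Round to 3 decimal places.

-3.074

n = 7, Σx = 291.6, Σy = 278.9, Σxy = 12765.03, Σx² = 13849.32
Sxx = Σx² − (Σx)²/n = 13849.32 − 12147.222857 = 1702.097143
Sxy = Σxy − (Σx)(Σy)/n = 12765.03 − 11618.177143 = 1146.852857
b = Sxy/Sxx = 1146.852857/1702.097143 = 0.673788
a = ȳ − b·x̄ = 39.842857 − 0.673788·41.657143 = 11.774769
ŷ(56.1) = 11.774769 + 0.673788·56.1 = 49.574283
residual = y − ŷ = 46.5 − 49.574283 = -3.074283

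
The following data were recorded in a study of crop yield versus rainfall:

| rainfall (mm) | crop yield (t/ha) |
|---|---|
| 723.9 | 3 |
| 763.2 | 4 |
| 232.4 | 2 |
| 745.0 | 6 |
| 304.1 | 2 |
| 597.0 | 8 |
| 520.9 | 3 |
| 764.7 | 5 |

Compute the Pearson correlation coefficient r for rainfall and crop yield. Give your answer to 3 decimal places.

n = 8, Σx = 4651.2, Σy = 33, Σxy = 20929.7, Σx² = 3020528.92, Σy² = 167
Sxx = Σx² − (Σx)²/n = 3020528.92 − 2704207.68 = 316321.24
Sxy = Σxy − (Σx)(Σy)/n = 20929.7 − 19186.2 = 1743.5
Syy = Σy² − (Σy)²/n = 167 − 136.125 = 30.875
r = Sxy/√(Sxx·Syy) = 1743.5/√(9766418.285) = 1743.5/3125.126923 = 0.557897

0.558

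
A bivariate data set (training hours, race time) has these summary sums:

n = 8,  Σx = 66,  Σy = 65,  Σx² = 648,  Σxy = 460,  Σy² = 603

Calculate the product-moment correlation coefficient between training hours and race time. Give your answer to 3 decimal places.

Sxx = Σx² − (Σx)²/n = 648 − 544.5 = 103.5
Sxy = Σxy − (Σx)(Σy)/n = 460 − 536.25 = -76.25
Syy = Σy² − (Σy)²/n = 603 − 528.125 = 74.875
r = Sxy/√(Sxx·Syy) = -76.25/√(7749.5625) = -76.25/88.031599 = -0.866166

-0.866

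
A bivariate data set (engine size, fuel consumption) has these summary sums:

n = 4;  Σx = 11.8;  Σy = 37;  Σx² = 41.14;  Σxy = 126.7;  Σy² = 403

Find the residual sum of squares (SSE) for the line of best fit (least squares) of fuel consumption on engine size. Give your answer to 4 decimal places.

Sxx = Σx² − (Σx)²/n = 41.14 − 34.81 = 6.33
Sxy = Σxy − (Σx)(Σy)/n = 126.7 − 109.15 = 17.55
Syy = Σy² − (Σy)²/n = 403 − 342.25 = 60.75
b = Sxy/Sxx = 17.55/6.33 = 2.772512
SSE = Syy − b·Sxy = 60.75 − 2.772512·17.55 = 12.092417

12.0924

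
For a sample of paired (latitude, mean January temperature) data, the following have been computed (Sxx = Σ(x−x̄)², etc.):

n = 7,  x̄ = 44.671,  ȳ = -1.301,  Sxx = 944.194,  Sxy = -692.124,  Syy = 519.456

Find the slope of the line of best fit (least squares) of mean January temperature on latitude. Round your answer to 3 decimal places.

-0.733

b = Sxy/Sxx = -692.124/944.194 = -0.733032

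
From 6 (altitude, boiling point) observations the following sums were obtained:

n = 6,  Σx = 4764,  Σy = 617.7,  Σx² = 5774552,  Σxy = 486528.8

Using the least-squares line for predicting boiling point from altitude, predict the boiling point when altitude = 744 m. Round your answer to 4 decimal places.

103.0485

Sxx = Σx² − (Σx)²/n = 5774552 − 3782616 = 1991936
Sxy = Σxy − (Σx)(Σy)/n = 486528.8 − 490453.8 = -3925
b = Sxy/Sxx = -3925/1991936 = -0.001970
a = ȳ − b·x̄ = 102.95 − (-0.001970)·794 = 104.514533
ŷ(744) = a + b·744 = 104.514533 + (-0.001970)·744 = 103.048522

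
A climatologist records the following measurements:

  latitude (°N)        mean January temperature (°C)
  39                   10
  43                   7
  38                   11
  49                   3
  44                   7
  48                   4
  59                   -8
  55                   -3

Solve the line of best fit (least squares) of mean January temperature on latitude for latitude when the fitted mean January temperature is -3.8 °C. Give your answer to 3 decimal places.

n = 8, Σx = 375, Σy = 31, Σxy = 1119, Σx² = 17961
Sxx = Σx² − (Σx)²/n = 17961 − 17578.125 = 382.875
Sxy = Σxy − (Σx)(Σy)/n = 1119 − 1453.125 = -334.125
b = Sxy/Sxx = -334.125/382.875 = -0.872674
a = ȳ − b·x̄ = 3.875 − (-0.872674)·46.875 = 44.781587
Set a + b·x = -3.8: x = (-3.8 − 44.781587) / (-0.872674) = 55.669809

55.670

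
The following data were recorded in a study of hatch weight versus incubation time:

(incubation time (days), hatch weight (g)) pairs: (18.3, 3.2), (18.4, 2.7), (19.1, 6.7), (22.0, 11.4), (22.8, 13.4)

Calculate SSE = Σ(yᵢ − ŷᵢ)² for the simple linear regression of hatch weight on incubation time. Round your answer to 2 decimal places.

3.25

n = 5, Σx = 100.6, Σy = 37.4, Σxy = 792.53, Σx² = 2042.1, Σy² = 371.94
Sxx = Σx² − (Σx)²/n = 2042.1 − 2024.072 = 18.028
Sxy = Σxy − (Σx)(Σy)/n = 792.53 − 752.488 = 40.042
Syy = Σy² − (Σy)²/n = 371.94 − 279.752 = 92.188
b = Sxy/Sxx = 40.042/18.028 = 2.221101
SSE = Syy − b·Sxy = 92.188 − 2.221101·40.042 = 3.250693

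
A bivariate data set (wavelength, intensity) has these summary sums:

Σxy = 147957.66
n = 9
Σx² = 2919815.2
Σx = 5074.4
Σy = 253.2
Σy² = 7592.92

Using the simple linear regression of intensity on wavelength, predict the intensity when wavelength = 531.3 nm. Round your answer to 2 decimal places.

Sxx = Σx² − (Σx)²/n = 2919815.2 − 2861059.484444 = 58755.715556
Sxy = Σxy − (Σx)(Σy)/n = 147957.66 − 142759.786667 = 5197.873333
b = Sxy/Sxx = 5197.873333/58755.715556 = 0.088466
a = ȳ − b·x̄ = 28.133333 − 0.088466·563.822222 = -21.745669
ŷ(531.3) = a + b·531.3 = -21.745669 + 0.088466·531.3 = 25.256228

25.26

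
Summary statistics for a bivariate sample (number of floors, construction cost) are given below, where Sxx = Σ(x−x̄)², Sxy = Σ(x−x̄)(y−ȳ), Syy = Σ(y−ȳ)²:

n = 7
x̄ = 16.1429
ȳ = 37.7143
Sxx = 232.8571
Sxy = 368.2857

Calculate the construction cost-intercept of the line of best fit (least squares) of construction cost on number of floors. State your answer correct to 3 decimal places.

12.183

b = Sxy/Sxx = 368.2857/232.8571 = 1.581595
a = ȳ − b·x̄ = 37.7143 − 1.581595·16.1429 = 12.182765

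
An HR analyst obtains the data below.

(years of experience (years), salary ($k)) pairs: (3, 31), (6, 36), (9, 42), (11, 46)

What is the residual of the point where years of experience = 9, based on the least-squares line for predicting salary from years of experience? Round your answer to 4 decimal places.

n = 4, Σx = 29, Σy = 155, Σxy = 1193, Σx² = 247
Sxx = Σx² − (Σx)²/n = 247 − 210.25 = 36.75
Sxy = Σxy − (Σx)(Σy)/n = 1193 − 1123.75 = 69.25
b = Sxy/Sxx = 69.25/36.75 = 1.884354
a = ȳ − b·x̄ = 38.75 − 1.884354·7.25 = 25.088435
ŷ(9) = 25.088435 + 1.884354·9 = 42.047619
residual = y − ŷ = 42 − 42.047619 = -0.047619

-0.0476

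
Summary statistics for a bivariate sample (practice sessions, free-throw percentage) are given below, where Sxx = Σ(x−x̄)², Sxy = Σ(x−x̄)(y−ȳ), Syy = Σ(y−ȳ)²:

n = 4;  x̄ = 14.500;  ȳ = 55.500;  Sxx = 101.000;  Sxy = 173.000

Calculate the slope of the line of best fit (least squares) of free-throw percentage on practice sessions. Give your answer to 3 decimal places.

1.713

b = Sxy/Sxx = 173/101 = 1.712871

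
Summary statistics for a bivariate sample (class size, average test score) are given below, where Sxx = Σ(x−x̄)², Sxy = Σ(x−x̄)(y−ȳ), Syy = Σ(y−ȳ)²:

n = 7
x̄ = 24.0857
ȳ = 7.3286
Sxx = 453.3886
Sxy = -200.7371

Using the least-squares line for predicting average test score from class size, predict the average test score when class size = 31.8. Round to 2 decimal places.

b = Sxy/Sxx = -200.7371/453.3886 = -0.442748
a = ȳ − b·x̄ = 7.3286 − (-0.442748)·24.0857 = 17.992506
ŷ(31.8) = a + b·31.8 = 17.992506 + (-0.442748)·31.8 = 3.913106

3.91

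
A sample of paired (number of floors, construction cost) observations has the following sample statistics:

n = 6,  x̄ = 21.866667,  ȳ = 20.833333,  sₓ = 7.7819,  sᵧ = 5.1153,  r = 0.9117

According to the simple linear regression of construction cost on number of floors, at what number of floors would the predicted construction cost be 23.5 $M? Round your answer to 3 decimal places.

26.316

b = r · sᵧ/sₓ = 0.9117 · 5.1153/7.7819 = 0.599291
a = ȳ − b·x̄ = 20.833333 − 0.599291·21.866667 = 7.728846
Set a + b·x = 23.5: x = (23.5 − 7.728846) / 0.599291 = 26.316374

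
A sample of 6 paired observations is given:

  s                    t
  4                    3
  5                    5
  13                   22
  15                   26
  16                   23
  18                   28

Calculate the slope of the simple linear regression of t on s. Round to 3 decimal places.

n = 6, Σx = 71, Σy = 107, Σxy = 1585, Σx² = 1015
Sxx = Σx² − (Σx)²/n = 1015 − 840.166667 = 174.833333
Sxy = Σxy − (Σx)(Σy)/n = 1585 − 1266.166667 = 318.833333
b = Sxy/Sxx = 318.833333/174.833333 = 1.823642

1.824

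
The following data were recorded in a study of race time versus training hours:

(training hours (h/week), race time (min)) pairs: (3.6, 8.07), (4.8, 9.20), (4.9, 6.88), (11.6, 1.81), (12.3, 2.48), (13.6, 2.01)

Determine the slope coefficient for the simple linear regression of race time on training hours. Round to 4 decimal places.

n = 6, Σx = 50.8, Σy = 30.45, Σxy = 185.76, Σx² = 530.82
Sxx = Σx² − (Σx)²/n = 530.82 − 430.106667 = 100.713333
Sxy = Σxy − (Σx)(Σy)/n = 185.76 − 257.81 = -72.05
b = Sxy/Sxx = -72.05/100.713333 = -0.715397

-0.7154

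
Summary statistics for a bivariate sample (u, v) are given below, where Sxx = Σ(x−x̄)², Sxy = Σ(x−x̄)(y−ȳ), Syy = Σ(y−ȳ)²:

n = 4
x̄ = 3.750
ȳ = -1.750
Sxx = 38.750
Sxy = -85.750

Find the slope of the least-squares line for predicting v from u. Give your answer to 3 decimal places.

-2.213

b = Sxy/Sxx = -85.75/38.75 = -2.212903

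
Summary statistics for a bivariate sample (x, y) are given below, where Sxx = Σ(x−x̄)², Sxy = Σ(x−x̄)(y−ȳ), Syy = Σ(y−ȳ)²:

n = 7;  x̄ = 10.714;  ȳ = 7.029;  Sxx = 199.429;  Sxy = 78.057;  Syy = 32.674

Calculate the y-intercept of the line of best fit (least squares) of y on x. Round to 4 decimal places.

2.8355

b = Sxy/Sxx = 78.057/199.429 = 0.391402
a = ȳ − b·x̄ = 7.029 − 0.391402·10.714 = 2.835514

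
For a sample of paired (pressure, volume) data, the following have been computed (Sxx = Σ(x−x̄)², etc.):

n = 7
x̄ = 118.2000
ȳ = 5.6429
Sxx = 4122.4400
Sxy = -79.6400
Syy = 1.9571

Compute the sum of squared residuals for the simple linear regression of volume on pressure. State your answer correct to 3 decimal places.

b = Sxy/Sxx = -79.64/4122.44 = -0.019319
SSE = Syy − b·Sxy = 1.9571 − (-0.019319)·(-79.64) = 0.418562

0.419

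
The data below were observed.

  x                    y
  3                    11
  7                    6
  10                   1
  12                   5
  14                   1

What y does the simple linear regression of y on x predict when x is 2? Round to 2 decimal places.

n = 5, Σx = 46, Σy = 24, Σxy = 159, Σx² = 498
Sxx = Σx² − (Σx)²/n = 498 − 423.2 = 74.8
Sxy = Σxy − (Σx)(Σy)/n = 159 − 220.8 = -61.8
b = Sxy/Sxx = -61.8/74.8 = -0.826203
a = ȳ − b·x̄ = 4.8 − (-0.826203)·9.2 = 12.401070
ŷ(2) = a + b·2 = 12.401070 + (-0.826203)·2 = 10.748663

10.75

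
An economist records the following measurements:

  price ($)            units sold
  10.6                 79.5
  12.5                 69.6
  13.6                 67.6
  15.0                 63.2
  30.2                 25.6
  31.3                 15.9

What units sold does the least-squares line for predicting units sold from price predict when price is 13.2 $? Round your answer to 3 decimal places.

n = 6, Σx = 113.2, Σy = 321.4, Σxy = 4850.85, Σx² = 2570.3
Sxx = Σx² − (Σx)²/n = 2570.3 − 2135.706667 = 434.593333
Sxy = Σxy − (Σx)(Σy)/n = 4850.85 − 6063.746667 = -1212.896667
b = Sxy/Sxx = -1212.896667/434.593333 = -2.790877
a = ȳ − b·x̄ = 53.566667 − (-2.790877)·18.866667 = 106.221218
ŷ(13.2) = a + b·13.2 = 106.221218 + (-2.790877)·13.2 = 69.381638

69.382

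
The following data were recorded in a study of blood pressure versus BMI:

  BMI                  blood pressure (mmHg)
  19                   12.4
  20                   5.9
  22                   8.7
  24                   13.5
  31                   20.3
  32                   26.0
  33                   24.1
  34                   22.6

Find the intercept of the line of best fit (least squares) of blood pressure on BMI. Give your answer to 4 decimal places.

-13.4684

n = 8, Σx = 215, Σy = 133.5, Σxy = 3894, Σx² = 6051
Sxx = Σx² − (Σx)²/n = 6051 − 5778.125 = 272.875
Sxy = Σxy − (Σx)(Σy)/n = 3894 − 3587.8125 = 306.1875
b = Sxy/Sxx = 306.1875/272.875 = 1.122080
a = ȳ − b·x̄ = 16.6875 − 1.122080·26.875 = -13.468392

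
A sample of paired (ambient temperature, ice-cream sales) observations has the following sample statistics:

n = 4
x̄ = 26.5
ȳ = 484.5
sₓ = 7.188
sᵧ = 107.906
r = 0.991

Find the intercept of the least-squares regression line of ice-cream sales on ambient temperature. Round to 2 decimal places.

b = r · sᵧ/sₓ = 0.991 · 107.906/7.188 = 14.876857
a = ȳ − b·x̄ = 484.5 − 14.876857·26.5 = 90.263297

90.26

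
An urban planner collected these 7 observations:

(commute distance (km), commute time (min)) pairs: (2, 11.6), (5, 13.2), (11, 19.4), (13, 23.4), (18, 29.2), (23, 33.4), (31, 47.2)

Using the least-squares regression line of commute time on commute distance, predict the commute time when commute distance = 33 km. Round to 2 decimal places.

n = 7, Σx = 103, Σy = 177.4, Σxy = 3363.8, Σx² = 2133
Sxx = Σx² − (Σx)²/n = 2133 − 1515.571429 = 617.428571
Sxy = Σxy − (Σx)(Σy)/n = 3363.8 − 2610.314286 = 753.485714
b = Sxy/Sxx = 753.485714/617.428571 = 1.220361
a = ȳ − b·x̄ = 25.342857 − 1.220361·14.714286 = 7.386118
ŷ(33) = a + b·33 = 7.386118 + 1.220361·33 = 47.658029

47.66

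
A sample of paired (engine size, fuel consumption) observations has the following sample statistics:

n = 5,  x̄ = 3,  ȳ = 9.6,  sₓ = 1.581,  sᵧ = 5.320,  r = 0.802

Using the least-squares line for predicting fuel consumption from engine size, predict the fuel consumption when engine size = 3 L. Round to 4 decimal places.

9.6000

b = r · sᵧ/sₓ = 0.802 · 5.32/1.581 = 2.698697
a = ȳ − b·x̄ = 9.6 − 2.698697·3 = 1.503909
ŷ(3) = a + b·3 = 1.503909 + 2.698697·3 = 9.6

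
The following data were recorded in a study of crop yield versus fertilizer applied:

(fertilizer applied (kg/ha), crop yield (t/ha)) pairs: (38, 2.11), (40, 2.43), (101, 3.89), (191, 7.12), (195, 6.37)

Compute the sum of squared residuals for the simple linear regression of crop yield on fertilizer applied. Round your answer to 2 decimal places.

n = 5, Σx = 565, Σy = 21.92, Σxy = 3172.34, Σx² = 87751, Σy² = 116.7604
Sxx = Σx² − (Σx)²/n = 87751 − 63845 = 23906
Sxy = Σxy − (Σx)(Σy)/n = 3172.34 − 2476.96 = 695.38
Syy = Σy² − (Σy)²/n = 116.7604 − 96.09728 = 20.66312
b = Sxy/Sxx = 695.38/23906 = 0.029088
SSE = Syy − b·Sxy = 20.66312 − 0.029088·695.38 = 0.435840

0.44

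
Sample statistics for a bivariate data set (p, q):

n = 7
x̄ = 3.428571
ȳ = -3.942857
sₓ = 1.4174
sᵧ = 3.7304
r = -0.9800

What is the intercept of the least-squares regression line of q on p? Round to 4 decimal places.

b = r · sᵧ/sₓ = -0.98 · 3.7304/1.4174 = -2.579224
a = ȳ − b·x̄ = -3.942857 − (-2.579224)·3.428571 = 4.900195

4.9002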